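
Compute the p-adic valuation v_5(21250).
v_5(21250) = 4

v_5(n) is the largest exponent k such that 5^k divides n. Factor out: 21250 = 5^4 · 34. (Sign doesn't affect v_p.) So v_5(21250) = 4.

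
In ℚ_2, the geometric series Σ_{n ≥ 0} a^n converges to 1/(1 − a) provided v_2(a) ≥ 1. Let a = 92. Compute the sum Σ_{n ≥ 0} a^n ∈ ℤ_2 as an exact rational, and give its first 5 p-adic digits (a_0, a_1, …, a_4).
Σ a^n = 1/(1 − a) = -1/91;  first 5 digits = (1, 0, 1, 1, 0)

v_2(a) = 2 ≥ 1, so the series converges in ℤ_2 to 1/(1 − a) = 1/(1 − 92) = -1/91. Expand this rational in ℤ_2: compute digits iteratively via d_i = x_i mod 2, x_{i+1} = (x_i − d_i)/2. The first 5 digits are (1, 0, 1, 1, 0).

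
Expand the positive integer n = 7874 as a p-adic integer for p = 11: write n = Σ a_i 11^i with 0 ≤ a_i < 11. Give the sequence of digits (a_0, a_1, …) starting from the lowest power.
(a_0, a_1, …) = (9, 0, 10, 5)

Repeated division by 11 gives the digits low-to-high: 7874 = 9 + 10·11^2 + 5·11^3. Digit sequence: (9, 0, 10, 5).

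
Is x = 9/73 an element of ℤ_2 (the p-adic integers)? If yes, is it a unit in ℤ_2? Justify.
x ∈ ℤ_2^× (unit); v_2(x) = 0

ℤ_2 = {x ∈ ℚ_2 : v_2(x) ≥ 0} and ℤ_2^× = {x ∈ ℤ_2 : v_2(x) = 0}. Here v_2(9/73) = v_2(num) − v_2(den) = 0; compare against these criteria.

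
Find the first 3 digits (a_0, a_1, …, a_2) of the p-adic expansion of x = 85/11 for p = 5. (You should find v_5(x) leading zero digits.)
(a_0, …, a_2) = (0, 2, 4)

v_5(85/11) = 1, so a_0 = ... = a_0 = 0. Factor out: x = 5^1 · u with u = 17/11 a unit in ℤ_5. Expand u iteratively via a_{v+i} = u_i mod 5, u_{i+1} = (u_i − a_{v+i})/5:
  u_0 = 17/11;  a_1 = 2;  u_1 = (u_0 − 2)/5 = -1/11
  u_1 = -1/11;  a_2 = 4;  u_2 = (u_1 − 4)/5 = -9/11
Digits: (0, 2, 4).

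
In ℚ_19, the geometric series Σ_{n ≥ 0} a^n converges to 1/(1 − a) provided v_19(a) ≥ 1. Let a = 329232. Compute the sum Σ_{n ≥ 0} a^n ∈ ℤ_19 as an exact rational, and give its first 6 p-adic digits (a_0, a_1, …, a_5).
Σ a^n = 1/(1 − a) = -1/329231;  first 6 digits = (1, 0, 0, 10, 2, 0)

v_19(a) = 3 ≥ 1, so the series converges in ℤ_19 to 1/(1 − a) = 1/(1 − 329232) = -1/329231. Expand this rational in ℤ_19: compute digits iteratively via d_i = x_i mod 19, x_{i+1} = (x_i − d_i)/19. The first 6 digits are (1, 0, 0, 10, 2, 0).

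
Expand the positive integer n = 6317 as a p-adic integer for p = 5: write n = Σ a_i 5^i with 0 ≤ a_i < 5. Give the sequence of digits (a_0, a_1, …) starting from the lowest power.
(a_0, a_1, …) = (2, 3, 2, 0, 0, 2)

Repeated division by 5 gives the digits low-to-high: 6317 = 2 + 3·5^1 + 2·5^2 + 2·5^5. Digit sequence: (2, 3, 2, 0, 0, 2).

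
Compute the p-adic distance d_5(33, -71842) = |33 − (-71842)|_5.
d_5(33, -71842) = 1/3125

Step 1 — x − y = 33 − (-71842) = 71875. Step 2 — v_5(71875) = 5 (factor: 71875 = (5^5 · 23); the sign does not affect v_p). Step 3 — |x − y|_5 = 5^{-5} = 1/3125.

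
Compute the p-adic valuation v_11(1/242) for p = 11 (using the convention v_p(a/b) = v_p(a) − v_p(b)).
v_11(1/242) = -2

Factor powers of 11 from the numerator and denominator of the reduced fraction: 1 = 11^0 · 1 and 242 = 11^2 · 2. Apply v_p(a/b) = v_p(a) − v_p(b): v_11(1/242) = 0 − 2 = -2.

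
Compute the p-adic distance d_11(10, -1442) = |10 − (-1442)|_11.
d_11(10, -1442) = 1/121

Step 1 — x − y = 10 − (-1442) = 1452. Step 2 — v_11(1452) = 2 (factor: 1452 = (11^2 · 12); the sign does not affect v_p). Step 3 — |x − y|_11 = 11^{-2} = 1/121.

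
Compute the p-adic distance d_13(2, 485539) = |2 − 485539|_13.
d_13(2, 485539) = 1/28561

Step 1 — x − y = 2 − 485539 = -485537. Step 2 — v_13(-485537) = 4 (factor: -485537 = −(13^4 · 17); the sign does not affect v_p). Step 3 — |x − y|_13 = 13^{-4} = 1/28561.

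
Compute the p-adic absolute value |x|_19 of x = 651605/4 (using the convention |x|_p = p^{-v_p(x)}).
|651605/4|_19 = 1/130321

Step 1 — compute v_19(x) by factoring powers of 19 out of the numerator and denominator: v_19(651605/4) = 4. Step 2 — apply |x|_p = p^{-v_p(x)} = 19^{-4} = 1/130321.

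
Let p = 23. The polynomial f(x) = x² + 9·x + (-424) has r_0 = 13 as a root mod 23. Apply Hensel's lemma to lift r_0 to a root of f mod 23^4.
r_3 = 230404 (mod 279841)

Hensel: r_{i+1} = r_i − f(r_i)·(f′(r_i))^{-1} mod 23^{i+2}, f′(x) = 2x + 9. Iterate:
  r_0 = 13 (mod 23)
  r_1 = 289 (mod 529)
  r_2 = 11398 (mod 12167)
  r_3 = 230404 (mod 279841)
Final: r = 230404 satisfies f(r) ≡ 0 mod 23^4.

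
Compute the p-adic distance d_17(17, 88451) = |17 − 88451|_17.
d_17(17, 88451) = 1/4913

Step 1 — x − y = 17 − 88451 = -88434. Step 2 — v_17(-88434) = 3 (factor: -88434 = −(17^3 · 18); the sign does not affect v_p). Step 3 — |x − y|_17 = 17^{-3} = 1/4913.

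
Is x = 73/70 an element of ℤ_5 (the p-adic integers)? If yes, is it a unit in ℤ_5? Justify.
x ∉ ℤ_5 (v_5(x) = -1 < 0)

ℤ_5 = {x ∈ ℚ_5 : v_5(x) ≥ 0} and ℤ_5^× = {x ∈ ℤ_5 : v_5(x) = 0}. Here v_5(73/70) = v_5(num) − v_5(den) = -1; compare against these criteria.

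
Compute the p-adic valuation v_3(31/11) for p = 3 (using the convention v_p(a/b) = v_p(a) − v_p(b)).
v_3(31/11) = 0

Factor powers of 3 from the numerator and denominator of the reduced fraction: 31 = 3^0 · 31 and 11 = 3^0 · 11. Apply v_p(a/b) = v_p(a) − v_p(b): v_3(31/11) = 0 − 0 = 0.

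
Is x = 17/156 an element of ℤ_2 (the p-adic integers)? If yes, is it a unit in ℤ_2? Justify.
x ∉ ℤ_2 (v_2(x) = -2 < 0)

ℤ_2 = {x ∈ ℚ_2 : v_2(x) ≥ 0} and ℤ_2^× = {x ∈ ℤ_2 : v_2(x) = 0}. Here v_2(17/156) = v_2(num) − v_2(den) = -2; compare against these criteria.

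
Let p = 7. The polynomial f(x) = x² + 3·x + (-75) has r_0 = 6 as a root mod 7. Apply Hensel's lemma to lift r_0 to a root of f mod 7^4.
r_3 = 2036 (mod 2401)

Hensel: r_{i+1} = r_i − f(r_i)·(f′(r_i))^{-1} mod 7^{i+2}, f′(x) = 2x + 3. Iterate:
  r_0 = 6 (mod 7)
  r_1 = 27 (mod 49)
  r_2 = 321 (mod 343)
  r_3 = 2036 (mod 2401)
Final: r = 2036 satisfies f(r) ≡ 0 mod 7^4.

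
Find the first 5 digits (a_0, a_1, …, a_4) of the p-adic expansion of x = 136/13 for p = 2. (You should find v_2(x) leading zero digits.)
(a_0, …, a_4) = (0, 0, 0, 1, 0)

v_2(136/13) = 3, so a_0 = ... = a_2 = 0. Factor out: x = 2^3 · u with u = 17/13 a unit in ℤ_2. Expand u iteratively via a_{v+i} = u_i mod 2, u_{i+1} = (u_i − a_{v+i})/2:
  u_0 = 17/13;  a_3 = 1;  u_1 = (u_0 − 1)/2 = 2/13
  u_1 = 2/13;  a_4 = 0;  u_2 = (u_1 − 0)/2 = 1/13
Digits: (0, 0, 0, 1, 0).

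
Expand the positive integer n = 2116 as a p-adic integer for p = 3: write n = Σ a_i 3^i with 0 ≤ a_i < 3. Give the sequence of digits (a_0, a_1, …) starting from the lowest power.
(a_0, a_1, …) = (1, 0, 1, 0, 2, 2, 2)

Repeated division by 3 gives the digits low-to-high: 2116 = 1 + 1·3^2 + 2·3^4 + 2·3^5 + 2·3^6. Digit sequence: (1, 0, 1, 0, 2, 2, 2).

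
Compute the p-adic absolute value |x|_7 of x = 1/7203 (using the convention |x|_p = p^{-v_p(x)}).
|1/7203|_7 = 2401

Step 1 — compute v_7(x) by factoring powers of 7 out of the numerator and denominator: v_7(1/7203) = -4. Step 2 — apply |x|_p = p^{-v_p(x)} = 7^{4} = 2401.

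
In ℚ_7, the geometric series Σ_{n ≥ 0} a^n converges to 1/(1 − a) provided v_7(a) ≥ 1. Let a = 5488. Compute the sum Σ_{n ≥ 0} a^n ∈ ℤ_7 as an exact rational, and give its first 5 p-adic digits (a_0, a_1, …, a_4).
Σ a^n = 1/(1 − a) = -1/5487;  first 5 digits = (1, 0, 0, 2, 2)

v_7(a) = 3 ≥ 1, so the series converges in ℤ_7 to 1/(1 − a) = 1/(1 − 5488) = -1/5487. Expand this rational in ℤ_7: compute digits iteratively via d_i = x_i mod 7, x_{i+1} = (x_i − d_i)/7. The first 5 digits are (1, 0, 0, 2, 2).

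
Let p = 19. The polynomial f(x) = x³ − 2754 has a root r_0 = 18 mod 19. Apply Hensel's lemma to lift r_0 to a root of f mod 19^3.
r_2 = 4407 (mod 6859)

Hensel: r_{i+1} = r_i − f(r_i)/f′(r_i) mod 19^{i+2}, where f′(x) = 3x². Iterate:
  r_0 = 18 (mod 19)
  r_1 = 75 (mod 361)
  r_2 = 4407 (mod 6859)
Final: r = 4407 with f(r) ≡ 0 mod 19^3.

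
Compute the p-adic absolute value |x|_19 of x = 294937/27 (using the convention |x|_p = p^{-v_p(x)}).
|294937/27|_19 = 1/6859

Step 1 — compute v_19(x) by factoring powers of 19 out of the numerator and denominator: v_19(294937/27) = 3. Step 2 — apply |x|_p = p^{-v_p(x)} = 19^{-3} = 1/6859.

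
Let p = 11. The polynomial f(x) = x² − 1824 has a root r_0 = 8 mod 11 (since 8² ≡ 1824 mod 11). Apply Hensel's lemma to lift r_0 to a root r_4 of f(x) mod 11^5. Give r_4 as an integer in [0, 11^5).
r_4 = 21656 (mod 161051)

Hensel's recurrence: r_{i+1} = r_i − f(r_i)·(f′(r_i))^{-1} mod 11^{i+2}, with f′(x) = 2x. Iterate:
  r_0 = 8 (mod 11)
  r_1 = 118 (mod 121)
  r_2 = 360 (mod 1331)
  r_3 = 7015 (mod 14641)
  r_4 = 21656 (mod 161051)
Final: r_4 = 21656, and one checks f(r_4) ≡ 0 mod 11^5.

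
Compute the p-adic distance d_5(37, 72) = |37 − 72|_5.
d_5(37, 72) = 1/5

Step 1 — x − y = 37 − 72 = -35. Step 2 — v_5(-35) = 1 (factor: -35 = −(5^1 · 7); the sign does not affect v_p). Step 3 — |x − y|_5 = 5^{-1} = 1/5.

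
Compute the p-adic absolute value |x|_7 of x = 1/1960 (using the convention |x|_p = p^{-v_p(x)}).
|1/1960|_7 = 49

Step 1 — compute v_7(x) by factoring powers of 7 out of the numerator and denominator: v_7(1/1960) = -2. Step 2 — apply |x|_p = p^{-v_p(x)} = 7^{2} = 49.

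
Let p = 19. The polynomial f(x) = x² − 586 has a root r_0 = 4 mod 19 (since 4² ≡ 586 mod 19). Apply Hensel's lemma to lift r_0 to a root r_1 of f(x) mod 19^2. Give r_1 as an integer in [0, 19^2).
r_1 = 346 (mod 361)

Hensel's recurrence: r_{i+1} = r_i − f(r_i)·(f′(r_i))^{-1} mod 19^{i+2}, with f′(x) = 2x. Iterate:
  r_0 = 4 (mod 19)
  r_1 = 346 (mod 361)
Final: r_1 = 346, and one checks f(r_1) ≡ 0 mod 19^2.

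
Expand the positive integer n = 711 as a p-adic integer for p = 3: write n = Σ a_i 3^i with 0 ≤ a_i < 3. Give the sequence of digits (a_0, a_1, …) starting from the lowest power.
(a_0, a_1, …) = (0, 0, 1, 2, 2, 2)

Repeated division by 3 gives the digits low-to-high: 711 = 1·3^2 + 2·3^3 + 2·3^4 + 2·3^5. Digit sequence: (0, 0, 1, 2, 2, 2).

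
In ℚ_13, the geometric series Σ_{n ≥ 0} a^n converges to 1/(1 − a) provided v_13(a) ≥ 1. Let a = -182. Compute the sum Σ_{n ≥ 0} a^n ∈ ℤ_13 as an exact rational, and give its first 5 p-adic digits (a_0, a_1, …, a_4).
Σ a^n = 1/(1 − a) = 1/183;  first 5 digits = (1, 12, 12, 0, 12)

v_13(a) = 1 ≥ 1, so the series converges in ℤ_13 to 1/(1 − a) = 1/(1 − (-182)) = 1/183. Expand this rational in ℤ_13: compute digits iteratively via d_i = x_i mod 13, x_{i+1} = (x_i − d_i)/13. The first 5 digits are (1, 12, 12, 0, 12).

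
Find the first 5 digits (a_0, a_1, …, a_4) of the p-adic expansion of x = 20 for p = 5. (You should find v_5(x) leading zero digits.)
(a_0, …, a_4) = (0, 4, 0, 0, 0)

v_5(20) = 1, so a_0 = ... = a_0 = 0. Factor out: x = 5^1 · u with u = 4 a unit in ℤ_5. Expand u iteratively via a_{v+i} = u_i mod 5, u_{i+1} = (u_i − a_{v+i})/5:
  u_0 = 4;  a_1 = 4;  u_1 = (u_0 − 4)/5 = 0
  u_1 = 0;  a_2 = 0;  u_2 = (u_1 − 0)/5 = 0
  u_2 = 0;  a_3 = 0;  u_3 = (u_2 − 0)/5 = 0
  u_3 = 0;  a_4 = 0;  u_4 = (u_3 − 0)/5 = 0
Digits: (0, 4, 0, 0, 0).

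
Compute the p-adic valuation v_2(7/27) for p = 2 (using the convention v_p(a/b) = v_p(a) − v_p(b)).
v_2(7/27) = 0

Factor powers of 2 from the numerator and denominator of the reduced fraction: 7 = 2^0 · 7 and 27 = 2^0 · 27. Apply v_p(a/b) = v_p(a) − v_p(b): v_2(7/27) = 0 − 0 = 0.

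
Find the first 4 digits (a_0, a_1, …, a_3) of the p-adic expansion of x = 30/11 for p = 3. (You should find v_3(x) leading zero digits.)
(a_0, …, a_3) = (0, 2, 1, 2)

v_3(30/11) = 1, so a_0 = ... = a_0 = 0. Factor out: x = 3^1 · u with u = 10/11 a unit in ℤ_3. Expand u iteratively via a_{v+i} = u_i mod 3, u_{i+1} = (u_i − a_{v+i})/3:
  u_0 = 10/11;  a_1 = 2;  u_1 = (u_0 − 2)/3 = -4/11
  u_1 = -4/11;  a_2 = 1;  u_2 = (u_1 − 1)/3 = -5/11
  u_2 = -5/11;  a_3 = 2;  u_3 = (u_2 − 2)/3 = -9/11
Digits: (0, 2, 1, 2).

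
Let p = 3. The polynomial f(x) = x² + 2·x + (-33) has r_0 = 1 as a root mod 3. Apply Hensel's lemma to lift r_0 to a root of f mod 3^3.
r_2 = 13 (mod 27)

Hensel: r_{i+1} = r_i − f(r_i)·(f′(r_i))^{-1} mod 3^{i+2}, f′(x) = 2x + 2. Iterate:
  r_0 = 1 (mod 3)
  r_1 = 4 (mod 9)
  r_2 = 13 (mod 27)
Final: r = 13 satisfies f(r) ≡ 0 mod 3^3.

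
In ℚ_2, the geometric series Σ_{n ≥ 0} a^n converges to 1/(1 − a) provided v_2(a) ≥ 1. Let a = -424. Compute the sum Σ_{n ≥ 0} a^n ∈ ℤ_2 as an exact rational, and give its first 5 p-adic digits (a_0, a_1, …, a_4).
Σ a^n = 1/(1 − a) = 1/425;  first 5 digits = (1, 0, 0, 1, 1)

v_2(a) = 3 ≥ 1, so the series converges in ℤ_2 to 1/(1 − a) = 1/(1 − (-424)) = 1/425. Expand this rational in ℤ_2: compute digits iteratively via d_i = x_i mod 2, x_{i+1} = (x_i − d_i)/2. The first 5 digits are (1, 0, 0, 1, 1).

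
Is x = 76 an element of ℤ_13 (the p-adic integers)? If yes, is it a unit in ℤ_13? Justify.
x ∈ ℤ_13^× (unit); v_13(x) = 0

ℤ_13 = {x ∈ ℚ_13 : v_13(x) ≥ 0} and ℤ_13^× = {x ∈ ℤ_13 : v_13(x) = 0}. Here v_13(76) = v_13(num) − v_13(den) = 0; compare against these criteria.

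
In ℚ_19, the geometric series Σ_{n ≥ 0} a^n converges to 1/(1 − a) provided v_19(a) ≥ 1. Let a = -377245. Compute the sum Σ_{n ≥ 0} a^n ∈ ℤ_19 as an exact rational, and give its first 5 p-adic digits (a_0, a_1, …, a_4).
Σ a^n = 1/(1 − a) = 1/377246;  first 5 digits = (1, 0, 0, 2, 16)

v_19(a) = 3 ≥ 1, so the series converges in ℤ_19 to 1/(1 − a) = 1/(1 − (-377245)) = 1/377246. Expand this rational in ℤ_19: compute digits iteratively via d_i = x_i mod 19, x_{i+1} = (x_i − d_i)/19. The first 5 digits are (1, 0, 0, 2, 16).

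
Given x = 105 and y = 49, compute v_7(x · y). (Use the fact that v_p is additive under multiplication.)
v_7(5145) = 3

v_p(x) = 1 (factor: 105 = 7^1 · 15); v_p(y) = 2 (factor: 49 = 7^2 · 1). Additivity: v_p(xy) = v_p(x) + v_p(y) = 1 + 2 = 3. (Direct check: xy = 5145 = 7^3 · (15).)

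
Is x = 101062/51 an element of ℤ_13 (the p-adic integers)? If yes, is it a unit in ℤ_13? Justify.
x ∈ ℤ_13 but not a unit; v_13(x) = 3 > 0

ℤ_13 = {x ∈ ℚ_13 : v_13(x) ≥ 0} and ℤ_13^× = {x ∈ ℤ_13 : v_13(x) = 0}. Here v_13(101062/51) = v_13(num) − v_13(den) = 3; compare against these criteria.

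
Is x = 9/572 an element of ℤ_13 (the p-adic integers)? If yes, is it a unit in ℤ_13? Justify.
x ∉ ℤ_13 (v_13(x) = -1 < 0)

ℤ_13 = {x ∈ ℚ_13 : v_13(x) ≥ 0} and ℤ_13^× = {x ∈ ℤ_13 : v_13(x) = 0}. Here v_13(9/572) = v_13(num) − v_13(den) = -1; compare against these criteria.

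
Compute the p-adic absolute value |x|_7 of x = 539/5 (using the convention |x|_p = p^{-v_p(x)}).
|539/5|_7 = 1/49

Step 1 — compute v_7(x) by factoring powers of 7 out of the numerator and denominator: v_7(539/5) = 2. Step 2 — apply |x|_p = p^{-v_p(x)} = 7^{-2} = 1/49.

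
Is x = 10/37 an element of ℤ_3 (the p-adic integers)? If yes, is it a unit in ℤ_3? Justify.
x ∈ ℤ_3^× (unit); v_3(x) = 0

ℤ_3 = {x ∈ ℚ_3 : v_3(x) ≥ 0} and ℤ_3^× = {x ∈ ℤ_3 : v_3(x) = 0}. Here v_3(10/37) = v_3(num) − v_3(den) = 0; compare against these criteria.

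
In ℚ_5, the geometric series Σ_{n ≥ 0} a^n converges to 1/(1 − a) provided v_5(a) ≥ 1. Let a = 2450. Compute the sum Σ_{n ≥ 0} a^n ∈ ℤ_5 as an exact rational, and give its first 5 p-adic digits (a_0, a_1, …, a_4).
Σ a^n = 1/(1 − a) = -1/2449;  first 5 digits = (1, 0, 3, 4, 2)

v_5(a) = 2 ≥ 1, so the series converges in ℤ_5 to 1/(1 − a) = 1/(1 − 2450) = -1/2449. Expand this rational in ℤ_5: compute digits iteratively via d_i = x_i mod 5, x_{i+1} = (x_i − d_i)/5. The first 5 digits are (1, 0, 3, 4, 2).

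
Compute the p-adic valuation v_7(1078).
v_7(1078) = 2

v_7(n) is the largest exponent k such that 7^k divides n. Factor out: 1078 = 7^2 · 22. (Sign doesn't affect v_p.) So v_7(1078) = 2.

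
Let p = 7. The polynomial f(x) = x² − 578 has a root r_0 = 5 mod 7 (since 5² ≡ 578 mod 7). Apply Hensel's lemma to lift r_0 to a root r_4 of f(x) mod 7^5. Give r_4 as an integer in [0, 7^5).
r_4 = 6396 (mod 16807)

Hensel's recurrence: r_{i+1} = r_i − f(r_i)·(f′(r_i))^{-1} mod 7^{i+2}, with f′(x) = 2x. Iterate:
  r_0 = 5 (mod 7)
  r_1 = 26 (mod 49)
  r_2 = 222 (mod 343)
  r_3 = 1594 (mod 2401)
  r_4 = 6396 (mod 16807)
Final: r_4 = 6396, and one checks f(r_4) ≡ 0 mod 7^5.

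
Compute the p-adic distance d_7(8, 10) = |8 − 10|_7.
d_7(8, 10) = 1

Step 1 — x − y = 8 − 10 = -2. Step 2 — v_7(-2) = 0 (factor: -2 = −(7^0 · 2); the sign does not affect v_p). Step 3 — |x − y|_7 = 7^{0} = 1.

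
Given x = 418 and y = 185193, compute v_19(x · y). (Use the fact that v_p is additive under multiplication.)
v_19(77410674) = 4

v_p(x) = 1 (factor: 418 = 19^1 · 22); v_p(y) = 3 (factor: 185193 = 19^3 · 27). Additivity: v_p(xy) = v_p(x) + v_p(y) = 1 + 3 = 4. (Direct check: xy = 77410674 = 19^4 · (594).)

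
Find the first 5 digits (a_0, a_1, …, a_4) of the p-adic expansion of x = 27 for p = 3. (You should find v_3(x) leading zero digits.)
(a_0, …, a_4) = (0, 0, 0, 1, 0)

v_3(27) = 3, so a_0 = ... = a_2 = 0. Factor out: x = 3^3 · u with u = 1 a unit in ℤ_3. Expand u iteratively via a_{v+i} = u_i mod 3, u_{i+1} = (u_i − a_{v+i})/3:
  u_0 = 1;  a_3 = 1;  u_1 = (u_0 − 1)/3 = 0
  u_1 = 0;  a_4 = 0;  u_2 = (u_1 − 0)/3 = 0
Digits: (0, 0, 0, 1, 0).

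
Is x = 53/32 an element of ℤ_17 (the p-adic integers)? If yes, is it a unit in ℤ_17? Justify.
x ∈ ℤ_17^× (unit); v_17(x) = 0

ℤ_17 = {x ∈ ℚ_17 : v_17(x) ≥ 0} and ℤ_17^× = {x ∈ ℤ_17 : v_17(x) = 0}. Here v_17(53/32) = v_17(num) − v_17(den) = 0; compare against these criteria.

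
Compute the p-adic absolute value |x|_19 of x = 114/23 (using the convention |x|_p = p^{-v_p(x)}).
|114/23|_19 = 1/19

Step 1 — compute v_19(x) by factoring powers of 19 out of the numerator and denominator: v_19(114/23) = 1. Step 2 — apply |x|_p = p^{-v_p(x)} = 19^{-1} = 1/19.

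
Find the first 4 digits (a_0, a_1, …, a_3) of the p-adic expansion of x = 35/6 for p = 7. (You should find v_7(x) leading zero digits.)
(a_0, …, a_3) = (0, 2, 1, 1)

v_7(35/6) = 1, so a_0 = ... = a_0 = 0. Factor out: x = 7^1 · u with u = 5/6 a unit in ℤ_7. Expand u iteratively via a_{v+i} = u_i mod 7, u_{i+1} = (u_i − a_{v+i})/7:
  u_0 = 5/6;  a_1 = 2;  u_1 = (u_0 − 2)/7 = -1/6
  u_1 = -1/6;  a_2 = 1;  u_2 = (u_1 − 1)/7 = -1/6
  u_2 = -1/6;  a_3 = 1;  u_3 = (u_2 − 1)/7 = -1/6
Digits: (0, 2, 1, 1).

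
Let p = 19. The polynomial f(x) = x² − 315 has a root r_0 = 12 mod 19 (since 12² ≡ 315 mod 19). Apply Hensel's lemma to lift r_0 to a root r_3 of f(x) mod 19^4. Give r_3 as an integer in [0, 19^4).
r_3 = 87697 (mod 130321)

Hensel's recurrence: r_{i+1} = r_i − f(r_i)·(f′(r_i))^{-1} mod 19^{i+2}, with f′(x) = 2x. Iterate:
  r_0 = 12 (mod 19)
  r_1 = 335 (mod 361)
  r_2 = 5389 (mod 6859)
  r_3 = 87697 (mod 130321)
Final: r_3 = 87697, and one checks f(r_3) ≡ 0 mod 19^4.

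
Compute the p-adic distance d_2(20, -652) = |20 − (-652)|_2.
d_2(20, -652) = 1/32

Step 1 — x − y = 20 − (-652) = 672. Step 2 — v_2(672) = 5 (factor: 672 = (2^5 · 21); the sign does not affect v_p). Step 3 — |x − y|_2 = 2^{-5} = 1/32.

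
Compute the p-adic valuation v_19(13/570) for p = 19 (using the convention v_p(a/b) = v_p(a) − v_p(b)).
v_19(13/570) = -1

Factor powers of 19 from the numerator and denominator of the reduced fraction: 13 = 19^0 · 13 and 570 = 19^1 · 30. Apply v_p(a/b) = v_p(a) − v_p(b): v_19(13/570) = 0 − 1 = -1.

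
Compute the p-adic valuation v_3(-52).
v_3(-52) = 0

v_3(n) is the largest exponent k such that 3^k divides n. Factor out: -52 = -3^0 · 52. (Sign doesn't affect v_p.) So v_3(-52) = 0.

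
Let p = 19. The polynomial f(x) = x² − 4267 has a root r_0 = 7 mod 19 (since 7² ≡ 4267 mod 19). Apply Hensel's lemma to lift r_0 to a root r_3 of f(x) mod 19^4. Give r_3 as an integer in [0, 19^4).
r_3 = 10932 (mod 130321)

Hensel's recurrence: r_{i+1} = r_i − f(r_i)·(f′(r_i))^{-1} mod 19^{i+2}, with f′(x) = 2x. Iterate:
  r_0 = 7 (mod 19)
  r_1 = 102 (mod 361)
  r_2 = 4073 (mod 6859)
  r_3 = 10932 (mod 130321)
Final: r_3 = 10932, and one checks f(r_3) ≡ 0 mod 19^4.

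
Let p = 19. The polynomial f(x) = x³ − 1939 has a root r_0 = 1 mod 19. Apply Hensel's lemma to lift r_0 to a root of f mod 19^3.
r_2 = 1730 (mod 6859)

Hensel: r_{i+1} = r_i − f(r_i)/f′(r_i) mod 19^{i+2}, where f′(x) = 3x². Iterate:
  r_0 = 1 (mod 19)
  r_1 = 286 (mod 361)
  r_2 = 1730 (mod 6859)
Final: r = 1730 with f(r) ≡ 0 mod 19^3.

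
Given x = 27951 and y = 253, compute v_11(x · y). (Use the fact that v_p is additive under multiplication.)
v_11(7071603) = 4

v_p(x) = 3 (factor: 27951 = 11^3 · 21); v_p(y) = 1 (factor: 253 = 11^1 · 23). Additivity: v_p(xy) = v_p(x) + v_p(y) = 3 + 1 = 4. (Direct check: xy = 7071603 = 11^4 · (483).)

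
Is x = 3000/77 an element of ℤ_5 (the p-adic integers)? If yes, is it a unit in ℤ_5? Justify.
x ∈ ℤ_5 but not a unit; v_5(x) = 3 > 0

ℤ_5 = {x ∈ ℚ_5 : v_5(x) ≥ 0} and ℤ_5^× = {x ∈ ℤ_5 : v_5(x) = 0}. Here v_5(3000/77) = v_5(num) − v_5(den) = 3; compare against these criteria.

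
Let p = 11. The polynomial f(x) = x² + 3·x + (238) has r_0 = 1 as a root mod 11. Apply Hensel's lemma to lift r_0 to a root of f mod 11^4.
r_3 = 5809 (mod 14641)

Hensel: r_{i+1} = r_i − f(r_i)·(f′(r_i))^{-1} mod 11^{i+2}, f′(x) = 2x + 3. Iterate:
  r_0 = 1 (mod 11)
  r_1 = 1 (mod 121)
  r_2 = 485 (mod 1331)
  r_3 = 5809 (mod 14641)
Final: r = 5809 satisfies f(r) ≡ 0 mod 11^4.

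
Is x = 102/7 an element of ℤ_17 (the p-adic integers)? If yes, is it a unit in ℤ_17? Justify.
x ∈ ℤ_17 but not a unit; v_17(x) = 1 > 0

ℤ_17 = {x ∈ ℚ_17 : v_17(x) ≥ 0} and ℤ_17^× = {x ∈ ℤ_17 : v_17(x) = 0}. Here v_17(102/7) = v_17(num) − v_17(den) = 1; compare against these criteria.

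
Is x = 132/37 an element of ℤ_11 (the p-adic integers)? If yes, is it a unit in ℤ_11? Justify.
x ∈ ℤ_11 but not a unit; v_11(x) = 1 > 0

ℤ_11 = {x ∈ ℚ_11 : v_11(x) ≥ 0} and ℤ_11^× = {x ∈ ℤ_11 : v_11(x) = 0}. Here v_11(132/37) = v_11(num) − v_11(den) = 1; compare against these criteria.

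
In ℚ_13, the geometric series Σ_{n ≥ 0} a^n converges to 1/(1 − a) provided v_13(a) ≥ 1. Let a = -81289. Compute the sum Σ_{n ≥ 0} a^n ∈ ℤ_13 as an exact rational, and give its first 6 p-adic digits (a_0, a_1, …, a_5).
Σ a^n = 1/(1 − a) = 1/81290;  first 6 digits = (1, 0, 0, 2, 10, 12)

v_13(a) = 3 ≥ 1, so the series converges in ℤ_13 to 1/(1 − a) = 1/(1 − (-81289)) = 1/81290. Expand this rational in ℤ_13: compute digits iteratively via d_i = x_i mod 13, x_{i+1} = (x_i − d_i)/13. The first 6 digits are (1, 0, 0, 2, 10, 12).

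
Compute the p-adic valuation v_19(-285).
v_19(-285) = 1

v_19(n) is the largest exponent k such that 19^k divides n. Factor out: -285 = -19^1 · 15. (Sign doesn't affect v_p.) So v_19(-285) = 1.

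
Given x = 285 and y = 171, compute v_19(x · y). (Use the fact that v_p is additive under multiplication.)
v_19(48735) = 2

v_p(x) = 1 (factor: 285 = 19^1 · 15); v_p(y) = 1 (factor: 171 = 19^1 · 9). Additivity: v_p(xy) = v_p(x) + v_p(y) = 1 + 1 = 2. (Direct check: xy = 48735 = 19^2 · (135).)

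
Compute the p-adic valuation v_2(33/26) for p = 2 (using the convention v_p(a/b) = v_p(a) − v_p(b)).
v_2(33/26) = -1

Factor powers of 2 from the numerator and denominator of the reduced fraction: 33 = 2^0 · 33 and 26 = 2^1 · 13. Apply v_p(a/b) = v_p(a) − v_p(b): v_2(33/26) = 0 − 1 = -1.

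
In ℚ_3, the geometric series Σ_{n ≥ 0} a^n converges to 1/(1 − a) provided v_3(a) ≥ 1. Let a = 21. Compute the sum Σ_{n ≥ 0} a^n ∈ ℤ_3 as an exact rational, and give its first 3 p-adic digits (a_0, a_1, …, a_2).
Σ a^n = 1/(1 − a) = -1/20;  first 3 digits = (1, 1, 0)

v_3(a) = 1 ≥ 1, so the series converges in ℤ_3 to 1/(1 − a) = 1/(1 − 21) = -1/20. Expand this rational in ℤ_3: compute digits iteratively via d_i = x_i mod 3, x_{i+1} = (x_i − d_i)/3. The first 3 digits are (1, 1, 0).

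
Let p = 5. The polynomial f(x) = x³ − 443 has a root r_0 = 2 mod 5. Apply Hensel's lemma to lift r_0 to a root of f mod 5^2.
r_1 = 7 (mod 25)

Hensel: r_{i+1} = r_i − f(r_i)/f′(r_i) mod 5^{i+2}, where f′(x) = 3x². Iterate:
  r_0 = 2 (mod 5)
  r_1 = 7 (mod 25)
Final: r = 7 with f(r) ≡ 0 mod 5^2.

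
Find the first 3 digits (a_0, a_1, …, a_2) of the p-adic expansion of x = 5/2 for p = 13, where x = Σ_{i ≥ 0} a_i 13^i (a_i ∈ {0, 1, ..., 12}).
(a_0, …, a_2) = (9, 6, 6)

v_13(5/2) = 0 (numerator and denominator both coprime to 13), so x ∈ ℤ_13^×. Compute digits iteratively via a_i = x_i mod 13, x_{i+1} = (x_i − a_i)/13, with x_0 = x:
  x_0 = 5/2;  a_0 = 9;  x_1 = (x_0 − 9)/13 = -1/2
  x_1 = -1/2;  a_1 = 6;  x_2 = (x_1 − 6)/13 = -1/2
  x_2 = -1/2;  a_2 = 6;  x_3 = (x_2 − 6)/13 = -1/2
Digits: (9, 6, 6).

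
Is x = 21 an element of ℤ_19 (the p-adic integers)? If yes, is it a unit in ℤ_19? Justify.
x ∈ ℤ_19^× (unit); v_19(x) = 0

ℤ_19 = {x ∈ ℚ_19 : v_19(x) ≥ 0} and ℤ_19^× = {x ∈ ℤ_19 : v_19(x) = 0}. Here v_19(21) = v_19(num) − v_19(den) = 0; compare against these criteria.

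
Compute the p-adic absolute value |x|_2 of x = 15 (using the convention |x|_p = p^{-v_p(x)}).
|15|_2 = 1

Step 1 — compute v_2(x) by factoring powers of 2 out of the numerator and denominator: v_2(15) = 0. Step 2 — apply |x|_p = p^{-v_p(x)} = 2^{0} = 1.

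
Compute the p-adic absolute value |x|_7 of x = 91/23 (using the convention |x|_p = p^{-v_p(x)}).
|91/23|_7 = 1/7

Step 1 — compute v_7(x) by factoring powers of 7 out of the numerator and denominator: v_7(91/23) = 1. Step 2 — apply |x|_p = p^{-v_p(x)} = 7^{-1} = 1/7.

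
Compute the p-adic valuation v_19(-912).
v_19(-912) = 1

v_19(n) is the largest exponent k such that 19^k divides n. Factor out: -912 = -19^1 · 48. (Sign doesn't affect v_p.) So v_19(-912) = 1.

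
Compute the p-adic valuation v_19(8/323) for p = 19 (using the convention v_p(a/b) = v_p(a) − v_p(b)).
v_19(8/323) = -1

Factor powers of 19 from the numerator and denominator of the reduced fraction: 8 = 19^0 · 8 and 323 = 19^1 · 17. Apply v_p(a/b) = v_p(a) − v_p(b): v_19(8/323) = 0 − 1 = -1.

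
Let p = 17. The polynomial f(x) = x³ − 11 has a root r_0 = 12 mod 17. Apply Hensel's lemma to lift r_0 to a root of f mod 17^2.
r_1 = 97 (mod 289)

Hensel: r_{i+1} = r_i − f(r_i)/f′(r_i) mod 17^{i+2}, where f′(x) = 3x². Iterate:
  r_0 = 12 (mod 17)
  r_1 = 97 (mod 289)
Final: r = 97 with f(r) ≡ 0 mod 17^2.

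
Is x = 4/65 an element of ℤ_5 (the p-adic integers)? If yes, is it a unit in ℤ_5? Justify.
x ∉ ℤ_5 (v_5(x) = -1 < 0)

ℤ_5 = {x ∈ ℚ_5 : v_5(x) ≥ 0} and ℤ_5^× = {x ∈ ℤ_5 : v_5(x) = 0}. Here v_5(4/65) = v_5(num) − v_5(den) = -1; compare against these criteria.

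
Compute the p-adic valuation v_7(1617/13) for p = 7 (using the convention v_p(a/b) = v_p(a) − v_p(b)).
v_7(1617/13) = 2

Factor powers of 7 from the numerator and denominator of the reduced fraction: 1617 = 7^2 · 33 and 13 = 7^0 · 13. Apply v_p(a/b) = v_p(a) − v_p(b): v_7(1617/13) = 2 − 0 = 2.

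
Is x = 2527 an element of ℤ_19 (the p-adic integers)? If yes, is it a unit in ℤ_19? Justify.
x ∈ ℤ_19 but not a unit; v_19(x) = 2 > 0

ℤ_19 = {x ∈ ℚ_19 : v_19(x) ≥ 0} and ℤ_19^× = {x ∈ ℤ_19 : v_19(x) = 0}. Here v_19(2527) = v_19(num) − v_19(den) = 2; compare against these criteria.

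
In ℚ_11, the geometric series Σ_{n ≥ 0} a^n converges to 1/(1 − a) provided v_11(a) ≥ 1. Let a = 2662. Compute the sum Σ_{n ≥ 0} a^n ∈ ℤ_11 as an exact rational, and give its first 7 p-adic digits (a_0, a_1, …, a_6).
Σ a^n = 1/(1 − a) = -1/2661;  first 7 digits = (1, 0, 0, 2, 0, 0, 4)

v_11(a) = 3 ≥ 1, so the series converges in ℤ_11 to 1/(1 − a) = 1/(1 − 2662) = -1/2661. Expand this rational in ℤ_11: compute digits iteratively via d_i = x_i mod 11, x_{i+1} = (x_i − d_i)/11. The first 7 digits are (1, 0, 0, 2, 0, 0, 4).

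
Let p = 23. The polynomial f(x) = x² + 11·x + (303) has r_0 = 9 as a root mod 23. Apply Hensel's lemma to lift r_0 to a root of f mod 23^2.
r_1 = 193 (mod 529)

Hensel: r_{i+1} = r_i − f(r_i)·(f′(r_i))^{-1} mod 23^{i+2}, f′(x) = 2x + 11. Iterate:
  r_0 = 9 (mod 23)
  r_1 = 193 (mod 529)
Final: r = 193 satisfies f(r) ≡ 0 mod 23^2.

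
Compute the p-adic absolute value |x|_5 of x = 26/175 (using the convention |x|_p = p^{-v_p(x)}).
|26/175|_5 = 25

Step 1 — compute v_5(x) by factoring powers of 5 out of the numerator and denominator: v_5(26/175) = -2. Step 2 — apply |x|_p = p^{-v_p(x)} = 5^{2} = 25.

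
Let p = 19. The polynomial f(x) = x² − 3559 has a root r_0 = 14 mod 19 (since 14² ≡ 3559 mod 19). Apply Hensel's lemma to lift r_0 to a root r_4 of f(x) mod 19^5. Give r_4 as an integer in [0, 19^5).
r_4 = 317466 (mod 2476099)

Hensel's recurrence: r_{i+1} = r_i − f(r_i)·(f′(r_i))^{-1} mod 19^{i+2}, with f′(x) = 2x. Iterate:
  r_0 = 14 (mod 19)
  r_1 = 147 (mod 361)
  r_2 = 1952 (mod 6859)
  r_3 = 56824 (mod 130321)
  r_4 = 317466 (mod 2476099)
Final: r_4 = 317466, and one checks f(r_4) ≡ 0 mod 19^5.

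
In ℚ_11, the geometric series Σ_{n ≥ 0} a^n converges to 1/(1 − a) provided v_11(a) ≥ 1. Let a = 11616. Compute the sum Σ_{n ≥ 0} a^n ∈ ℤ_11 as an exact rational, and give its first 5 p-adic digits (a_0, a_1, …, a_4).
Σ a^n = 1/(1 − a) = -1/11615;  first 5 digits = (1, 0, 8, 8, 9)

v_11(a) = 2 ≥ 1, so the series converges in ℤ_11 to 1/(1 − a) = 1/(1 − 11616) = -1/11615. Expand this rational in ℤ_11: compute digits iteratively via d_i = x_i mod 11, x_{i+1} = (x_i − d_i)/11. The first 5 digits are (1, 0, 8, 8, 9).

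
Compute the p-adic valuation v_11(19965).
v_11(19965) = 3

v_11(n) is the largest exponent k such that 11^k divides n. Factor out: 19965 = 11^3 · 15. (Sign doesn't affect v_p.) So v_11(19965) = 3.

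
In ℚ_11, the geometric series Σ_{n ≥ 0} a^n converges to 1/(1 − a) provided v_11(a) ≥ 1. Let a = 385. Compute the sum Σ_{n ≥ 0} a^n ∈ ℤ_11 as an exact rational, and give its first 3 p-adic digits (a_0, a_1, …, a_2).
Σ a^n = 1/(1 − a) = -1/384;  first 3 digits = (1, 2, 7)

v_11(a) = 1 ≥ 1, so the series converges in ℤ_11 to 1/(1 − a) = 1/(1 − 385) = -1/384. Expand this rational in ℤ_11: compute digits iteratively via d_i = x_i mod 11, x_{i+1} = (x_i − d_i)/11. The first 3 digits are (1, 2, 7).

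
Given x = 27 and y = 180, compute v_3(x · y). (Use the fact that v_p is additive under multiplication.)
v_3(4860) = 5

v_p(x) = 3 (factor: 27 = 3^3 · 1); v_p(y) = 2 (factor: 180 = 3^2 · 20). Additivity: v_p(xy) = v_p(x) + v_p(y) = 3 + 2 = 5. (Direct check: xy = 4860 = 3^5 · (20).)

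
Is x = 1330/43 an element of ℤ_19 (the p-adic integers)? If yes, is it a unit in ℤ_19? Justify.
x ∈ ℤ_19 but not a unit; v_19(x) = 1 > 0

ℤ_19 = {x ∈ ℚ_19 : v_19(x) ≥ 0} and ℤ_19^× = {x ∈ ℤ_19 : v_19(x) = 0}. Here v_19(1330/43) = v_19(num) − v_19(den) = 1; compare against these criteria.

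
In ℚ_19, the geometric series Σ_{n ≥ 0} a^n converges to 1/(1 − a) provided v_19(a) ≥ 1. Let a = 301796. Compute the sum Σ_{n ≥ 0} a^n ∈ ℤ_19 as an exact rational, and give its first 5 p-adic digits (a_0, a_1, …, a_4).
Σ a^n = 1/(1 − a) = -1/301795;  first 5 digits = (1, 0, 0, 6, 2)

v_19(a) = 3 ≥ 1, so the series converges in ℤ_19 to 1/(1 − a) = 1/(1 − 301796) = -1/301795. Expand this rational in ℤ_19: compute digits iteratively via d_i = x_i mod 19, x_{i+1} = (x_i − d_i)/19. The first 5 digits are (1, 0, 0, 6, 2).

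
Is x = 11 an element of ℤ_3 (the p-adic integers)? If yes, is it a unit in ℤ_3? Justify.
x ∈ ℤ_3^× (unit); v_3(x) = 0

ℤ_3 = {x ∈ ℚ_3 : v_3(x) ≥ 0} and ℤ_3^× = {x ∈ ℤ_3 : v_3(x) = 0}. Here v_3(11) = v_3(num) − v_3(den) = 0; compare against these criteria.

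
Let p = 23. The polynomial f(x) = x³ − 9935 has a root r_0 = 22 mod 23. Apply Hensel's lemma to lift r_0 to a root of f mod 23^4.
r_3 = 241361 (mod 279841)

Hensel: r_{i+1} = r_i − f(r_i)/f′(r_i) mod 23^{i+2}, where f′(x) = 3x². Iterate:
  r_0 = 22 (mod 23)
  r_1 = 137 (mod 529)
  r_2 = 10188 (mod 12167)
  r_3 = 241361 (mod 279841)
Final: r = 241361 with f(r) ≡ 0 mod 23^4.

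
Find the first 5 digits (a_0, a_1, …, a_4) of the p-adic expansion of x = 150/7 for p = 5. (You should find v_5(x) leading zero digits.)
(a_0, …, a_4) = (0, 0, 3, 1, 4)

v_5(150/7) = 2, so a_0 = ... = a_1 = 0. Factor out: x = 5^2 · u with u = 6/7 a unit in ℤ_5. Expand u iteratively via a_{v+i} = u_i mod 5, u_{i+1} = (u_i − a_{v+i})/5:
  u_0 = 6/7;  a_2 = 3;  u_1 = (u_0 − 3)/5 = -3/7
  u_1 = -3/7;  a_3 = 1;  u_2 = (u_1 − 1)/5 = -2/7
  u_2 = -2/7;  a_4 = 4;  u_3 = (u_2 − 4)/5 = -6/7
Digits: (0, 0, 3, 1, 4).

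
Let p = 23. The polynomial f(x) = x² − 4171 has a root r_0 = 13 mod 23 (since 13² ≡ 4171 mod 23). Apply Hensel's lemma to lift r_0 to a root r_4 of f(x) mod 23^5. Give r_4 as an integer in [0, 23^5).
r_4 = 192845 (mod 6436343)

Hensel's recurrence: r_{i+1} = r_i − f(r_i)·(f′(r_i))^{-1} mod 23^{i+2}, with f′(x) = 2x. Iterate:
  r_0 = 13 (mod 23)
  r_1 = 289 (mod 529)
  r_2 = 10340 (mod 12167)
  r_3 = 192845 (mod 279841)
  r_4 = 192845 (mod 6436343)
Final: r_4 = 192845, and one checks f(r_4) ≡ 0 mod 23^5.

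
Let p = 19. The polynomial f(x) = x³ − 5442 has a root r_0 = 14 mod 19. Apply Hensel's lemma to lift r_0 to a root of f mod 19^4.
r_3 = 34138 (mod 130321)

Hensel: r_{i+1} = r_i − f(r_i)/f′(r_i) mod 19^{i+2}, where f′(x) = 3x². Iterate:
  r_0 = 14 (mod 19)
  r_1 = 204 (mod 361)
  r_2 = 6702 (mod 6859)
  r_3 = 34138 (mod 130321)
Final: r = 34138 with f(r) ≡ 0 mod 19^4.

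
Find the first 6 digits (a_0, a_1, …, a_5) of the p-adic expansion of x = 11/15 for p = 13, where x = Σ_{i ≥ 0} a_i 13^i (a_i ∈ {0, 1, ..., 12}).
(a_0, …, a_5) = (12, 0, 6, 3, 11, 0)

v_13(11/15) = 0 (numerator and denominator both coprime to 13), so x ∈ ℤ_13^×. Compute digits iteratively via a_i = x_i mod 13, x_{i+1} = (x_i − a_i)/13, with x_0 = x:
  x_0 = 11/15;  a_0 = 12;  x_1 = (x_0 − 12)/13 = -13/15
  x_1 = -13/15;  a_1 = 0;  x_2 = (x_1 − 0)/13 = -1/15
  x_2 = -1/15;  a_2 = 6;  x_3 = (x_2 − 6)/13 = -7/15
  x_3 = -7/15;  a_3 = 3;  x_4 = (x_3 − 3)/13 = -4/15
  x_4 = -4/15;  a_4 = 11;  x_5 = (x_4 − 11)/13 = -13/15
  x_5 = -13/15;  a_5 = 0;  x_6 = (x_5 − 0)/13 = -1/15
Digits: (12, 0, 6, 3, 11, 0).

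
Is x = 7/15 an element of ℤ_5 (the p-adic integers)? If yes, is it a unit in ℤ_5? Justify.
x ∉ ℤ_5 (v_5(x) = -1 < 0)

ℤ_5 = {x ∈ ℚ_5 : v_5(x) ≥ 0} and ℤ_5^× = {x ∈ ℤ_5 : v_5(x) = 0}. Here v_5(7/15) = v_5(num) − v_5(den) = -1; compare against these criteria.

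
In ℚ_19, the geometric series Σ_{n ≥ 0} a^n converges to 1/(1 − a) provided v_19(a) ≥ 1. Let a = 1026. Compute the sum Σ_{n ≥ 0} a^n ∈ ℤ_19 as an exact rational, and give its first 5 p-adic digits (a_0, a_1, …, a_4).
Σ a^n = 1/(1 − a) = -1/1025;  first 5 digits = (1, 16, 11, 12, 16)

v_19(a) = 1 ≥ 1, so the series converges in ℤ_19 to 1/(1 − a) = 1/(1 − 1026) = -1/1025. Expand this rational in ℤ_19: compute digits iteratively via d_i = x_i mod 19, x_{i+1} = (x_i − d_i)/19. The first 5 digits are (1, 16, 11, 12, 16).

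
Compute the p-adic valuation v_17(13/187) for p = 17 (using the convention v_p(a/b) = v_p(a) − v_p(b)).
v_17(13/187) = -1

Factor powers of 17 from the numerator and denominator of the reduced fraction: 13 = 17^0 · 13 and 187 = 17^1 · 11. Apply v_p(a/b) = v_p(a) − v_p(b): v_17(13/187) = 0 − 1 = -1.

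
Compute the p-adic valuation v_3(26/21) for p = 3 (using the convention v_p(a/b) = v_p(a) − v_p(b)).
v_3(26/21) = -1

Factor powers of 3 from the numerator and denominator of the reduced fraction: 26 = 3^0 · 26 and 21 = 3^1 · 7. Apply v_p(a/b) = v_p(a) − v_p(b): v_3(26/21) = 0 − 1 = -1.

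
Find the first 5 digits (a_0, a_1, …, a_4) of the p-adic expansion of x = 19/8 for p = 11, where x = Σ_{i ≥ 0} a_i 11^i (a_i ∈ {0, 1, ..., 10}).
(a_0, …, a_4) = (1, 7, 9, 6, 9)

v_11(19/8) = 0 (numerator and denominator both coprime to 11), so x ∈ ℤ_11^×. Compute digits iteratively via a_i = x_i mod 11, x_{i+1} = (x_i − a_i)/11, with x_0 = x:
  x_0 = 19/8;  a_0 = 1;  x_1 = (x_0 − 1)/11 = 1/8
  x_1 = 1/8;  a_1 = 7;  x_2 = (x_1 − 7)/11 = -5/8
  x_2 = -5/8;  a_2 = 9;  x_3 = (x_2 − 9)/11 = -7/8
  x_3 = -7/8;  a_3 = 6;  x_4 = (x_3 − 6)/11 = -5/8
  x_4 = -5/8;  a_4 = 9;  x_5 = (x_4 − 9)/11 = -7/8
Digits: (1, 7, 9, 6, 9).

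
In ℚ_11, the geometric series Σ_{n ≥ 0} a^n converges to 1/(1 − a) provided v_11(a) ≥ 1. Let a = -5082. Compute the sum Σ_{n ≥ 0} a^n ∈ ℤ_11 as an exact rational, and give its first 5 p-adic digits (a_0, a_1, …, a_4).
Σ a^n = 1/(1 − a) = 1/5083;  first 5 digits = (1, 0, 2, 7, 3)

v_11(a) = 2 ≥ 1, so the series converges in ℤ_11 to 1/(1 − a) = 1/(1 − (-5082)) = 1/5083. Expand this rational in ℤ_11: compute digits iteratively via d_i = x_i mod 11, x_{i+1} = (x_i − d_i)/11. The first 5 digits are (1, 0, 2, 7, 3).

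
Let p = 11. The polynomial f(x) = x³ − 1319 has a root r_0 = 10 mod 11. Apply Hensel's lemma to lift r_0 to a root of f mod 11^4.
r_3 = 13023 (mod 14641)

Hensel: r_{i+1} = r_i − f(r_i)/f′(r_i) mod 11^{i+2}, where f′(x) = 3x². Iterate:
  r_0 = 10 (mod 11)
  r_1 = 76 (mod 121)
  r_2 = 1044 (mod 1331)
  r_3 = 13023 (mod 14641)
Final: r = 13023 with f(r) ≡ 0 mod 11^4.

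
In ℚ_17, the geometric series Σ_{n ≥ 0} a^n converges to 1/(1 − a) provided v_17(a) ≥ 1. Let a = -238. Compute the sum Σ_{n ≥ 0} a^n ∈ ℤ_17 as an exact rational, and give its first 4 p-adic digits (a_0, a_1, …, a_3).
Σ a^n = 1/(1 − a) = 1/239;  first 4 digits = (1, 3, 8, 4)

v_17(a) = 1 ≥ 1, so the series converges in ℤ_17 to 1/(1 − a) = 1/(1 − (-238)) = 1/239. Expand this rational in ℤ_17: compute digits iteratively via d_i = x_i mod 17, x_{i+1} = (x_i − d_i)/17. The first 4 digits are (1, 3, 8, 4).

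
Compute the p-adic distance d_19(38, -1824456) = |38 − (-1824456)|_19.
d_19(38, -1824456) = 1/130321

Step 1 — x − y = 38 − (-1824456) = 1824494. Step 2 — v_19(1824494) = 4 (factor: 1824494 = (19^4 · 14); the sign does not affect v_p). Step 3 — |x − y|_19 = 19^{-4} = 1/130321.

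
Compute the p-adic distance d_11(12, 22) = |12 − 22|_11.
d_11(12, 22) = 1

Step 1 — x − y = 12 − 22 = -10. Step 2 — v_11(-10) = 0 (factor: -10 = −(11^0 · 10); the sign does not affect v_p). Step 3 — |x − y|_11 = 11^{0} = 1.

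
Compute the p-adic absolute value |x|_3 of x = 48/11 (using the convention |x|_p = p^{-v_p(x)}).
|48/11|_3 = 1/3

Step 1 — compute v_3(x) by factoring powers of 3 out of the numerator and denominator: v_3(48/11) = 1. Step 2 — apply |x|_p = p^{-v_p(x)} = 3^{-1} = 1/3.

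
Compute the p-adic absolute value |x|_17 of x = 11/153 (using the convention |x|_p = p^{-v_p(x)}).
|11/153|_17 = 17

Step 1 — compute v_17(x) by factoring powers of 17 out of the numerator and denominator: v_17(11/153) = -1. Step 2 — apply |x|_p = p^{-v_p(x)} = 17^{1} = 17.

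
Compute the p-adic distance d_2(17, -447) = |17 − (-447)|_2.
d_2(17, -447) = 1/16

Step 1 — x − y = 17 − (-447) = 464. Step 2 — v_2(464) = 4 (factor: 464 = (2^4 · 29); the sign does not affect v_p). Step 3 — |x − y|_2 = 2^{-4} = 1/16.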